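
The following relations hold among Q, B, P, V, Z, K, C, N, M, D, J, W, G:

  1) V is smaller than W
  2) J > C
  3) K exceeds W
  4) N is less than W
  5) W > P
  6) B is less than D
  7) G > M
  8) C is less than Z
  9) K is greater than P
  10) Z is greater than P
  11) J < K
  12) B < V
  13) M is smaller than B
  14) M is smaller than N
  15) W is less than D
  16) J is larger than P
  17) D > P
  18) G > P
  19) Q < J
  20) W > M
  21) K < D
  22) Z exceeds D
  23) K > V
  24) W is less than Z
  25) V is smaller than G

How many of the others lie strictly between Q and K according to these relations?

1

Chaining upward from Q reaches: J, D, Z.
Chaining downward from K reaches: M, P, C, B, J, N, V, W.
Strictly between Q and K are those in both lists: J — 1 element.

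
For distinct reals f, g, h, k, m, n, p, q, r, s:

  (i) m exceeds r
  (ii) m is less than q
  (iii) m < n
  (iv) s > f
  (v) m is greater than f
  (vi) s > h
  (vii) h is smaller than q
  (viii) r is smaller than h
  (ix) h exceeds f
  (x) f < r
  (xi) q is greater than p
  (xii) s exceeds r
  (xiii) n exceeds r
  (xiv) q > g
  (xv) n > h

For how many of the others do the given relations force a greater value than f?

6

The elements the relations force above f are r, m, h, s, n, q — no chain reaches any other.
That is 6.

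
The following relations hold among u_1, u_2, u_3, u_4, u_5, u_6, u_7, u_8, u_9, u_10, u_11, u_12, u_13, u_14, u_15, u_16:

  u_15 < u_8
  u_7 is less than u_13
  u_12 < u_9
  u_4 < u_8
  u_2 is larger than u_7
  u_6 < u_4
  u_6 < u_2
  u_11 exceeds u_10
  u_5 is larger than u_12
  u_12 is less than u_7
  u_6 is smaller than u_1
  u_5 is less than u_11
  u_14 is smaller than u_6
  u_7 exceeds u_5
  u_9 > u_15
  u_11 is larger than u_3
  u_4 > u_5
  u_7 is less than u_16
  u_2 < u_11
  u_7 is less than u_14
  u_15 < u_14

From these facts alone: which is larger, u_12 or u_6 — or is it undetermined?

Link the given pairs in sequence: u_12 < u_5; u_5 < u_7; u_7 < u_14; u_14 < u_6.
Together: u_12 < u_5 < u_7 < u_14 < u_6.
So u_6 is larger.

u_6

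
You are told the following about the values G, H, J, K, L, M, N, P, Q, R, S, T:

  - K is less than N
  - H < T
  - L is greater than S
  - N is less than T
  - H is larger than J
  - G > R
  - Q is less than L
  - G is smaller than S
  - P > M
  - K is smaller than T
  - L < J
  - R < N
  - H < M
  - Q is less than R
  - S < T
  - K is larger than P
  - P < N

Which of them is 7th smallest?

Piecing the relations together gives one ordering: Q < R < G < S < L < J < H < M < P < K < N < T.
The 7th smallest is H.

H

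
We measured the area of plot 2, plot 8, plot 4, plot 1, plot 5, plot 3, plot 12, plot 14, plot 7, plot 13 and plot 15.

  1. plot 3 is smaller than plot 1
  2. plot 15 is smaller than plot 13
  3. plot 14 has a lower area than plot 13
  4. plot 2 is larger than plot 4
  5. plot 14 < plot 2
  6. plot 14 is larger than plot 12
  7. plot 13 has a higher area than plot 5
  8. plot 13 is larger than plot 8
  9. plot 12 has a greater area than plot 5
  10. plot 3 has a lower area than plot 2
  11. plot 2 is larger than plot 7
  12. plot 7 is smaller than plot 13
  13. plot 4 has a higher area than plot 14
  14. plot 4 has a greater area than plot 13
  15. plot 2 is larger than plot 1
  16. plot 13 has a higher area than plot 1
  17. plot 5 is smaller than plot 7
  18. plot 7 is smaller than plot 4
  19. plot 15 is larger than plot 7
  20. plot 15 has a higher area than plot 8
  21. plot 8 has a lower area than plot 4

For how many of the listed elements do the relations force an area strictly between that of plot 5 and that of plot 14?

1

The relations place plot 5 below plot 14. An element lies strictly between them when it is forced above plot 5 and also forced below plot 14.
Above plot 5: {plot 7, plot 12, plot 15, plot 13, plot 4, plot 2}. Below plot 14: {plot 12}.
Intersection: {plot 12} — 1.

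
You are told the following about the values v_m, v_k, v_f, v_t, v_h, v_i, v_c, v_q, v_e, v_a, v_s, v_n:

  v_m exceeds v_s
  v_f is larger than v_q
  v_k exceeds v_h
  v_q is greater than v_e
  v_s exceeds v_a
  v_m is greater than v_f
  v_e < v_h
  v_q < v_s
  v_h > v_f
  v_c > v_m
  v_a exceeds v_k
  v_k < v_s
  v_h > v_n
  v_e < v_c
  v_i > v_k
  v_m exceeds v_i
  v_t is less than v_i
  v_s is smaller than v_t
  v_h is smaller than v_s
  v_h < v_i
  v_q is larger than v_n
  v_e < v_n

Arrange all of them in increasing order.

v_e < v_n < v_q < v_f < v_h < v_k < v_a < v_s < v_t < v_i < v_m < v_c

Each adjacent pair is fixed by a given relation: v_e < v_n; v_n < v_q; v_q < v_f; v_f < v_h; v_h < v_k; v_k < v_a; v_a < v_s; v_s < v_t; v_t < v_i; v_i < v_m; v_m < v_c. Chaining them end to end gives the full order.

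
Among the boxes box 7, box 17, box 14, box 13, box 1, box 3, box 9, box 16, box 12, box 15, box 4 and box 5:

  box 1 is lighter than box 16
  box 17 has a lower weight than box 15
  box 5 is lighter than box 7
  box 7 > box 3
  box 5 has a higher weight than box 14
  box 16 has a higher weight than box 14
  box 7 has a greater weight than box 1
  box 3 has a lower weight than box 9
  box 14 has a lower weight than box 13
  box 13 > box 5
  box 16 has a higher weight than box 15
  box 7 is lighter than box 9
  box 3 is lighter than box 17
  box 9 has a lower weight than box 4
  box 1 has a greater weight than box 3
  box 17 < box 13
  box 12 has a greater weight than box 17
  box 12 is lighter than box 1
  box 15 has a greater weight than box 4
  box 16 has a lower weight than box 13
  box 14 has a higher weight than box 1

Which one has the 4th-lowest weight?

box 1

The consecutive relations fix a unique order: box 3 < box 17 < box 12 < box 1 < box 14 < box 5 < box 7 < box 9 < box 4 < box 15 < box 16 < box 13.
The 4th smallest is box 1.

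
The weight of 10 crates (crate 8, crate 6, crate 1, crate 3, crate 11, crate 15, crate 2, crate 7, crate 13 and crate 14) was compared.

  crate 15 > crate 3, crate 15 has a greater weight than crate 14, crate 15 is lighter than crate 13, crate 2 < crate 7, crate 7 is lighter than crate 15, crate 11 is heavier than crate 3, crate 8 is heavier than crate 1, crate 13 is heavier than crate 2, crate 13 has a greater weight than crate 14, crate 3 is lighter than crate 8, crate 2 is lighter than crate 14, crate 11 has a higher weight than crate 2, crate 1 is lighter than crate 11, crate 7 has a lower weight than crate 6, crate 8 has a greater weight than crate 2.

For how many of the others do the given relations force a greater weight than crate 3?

4

The elements the relations force above crate 3 are crate 11, crate 15, crate 13, crate 8 — no chain reaches any other.
That is 4.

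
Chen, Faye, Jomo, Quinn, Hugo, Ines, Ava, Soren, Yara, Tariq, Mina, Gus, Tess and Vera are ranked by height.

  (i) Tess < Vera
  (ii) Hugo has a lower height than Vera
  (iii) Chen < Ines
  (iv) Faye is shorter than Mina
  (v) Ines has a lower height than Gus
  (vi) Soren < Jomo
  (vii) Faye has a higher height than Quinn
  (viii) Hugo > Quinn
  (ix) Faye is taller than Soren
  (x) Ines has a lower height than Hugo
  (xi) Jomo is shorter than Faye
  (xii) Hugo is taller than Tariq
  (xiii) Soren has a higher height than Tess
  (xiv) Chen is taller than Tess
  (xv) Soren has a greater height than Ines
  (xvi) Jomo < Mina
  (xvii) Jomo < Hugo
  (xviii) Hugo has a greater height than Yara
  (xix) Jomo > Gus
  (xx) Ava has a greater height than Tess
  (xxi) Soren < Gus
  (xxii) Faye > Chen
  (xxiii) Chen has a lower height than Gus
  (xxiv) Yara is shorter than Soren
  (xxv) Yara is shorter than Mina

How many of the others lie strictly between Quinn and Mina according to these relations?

1

Chaining upward from Quinn reaches: Faye, Hugo, Vera.
Chaining downward from Mina reaches: Tess, Chen, Yara, Ines, Soren, Gus, Jomo, Faye.
Strictly between Quinn and Mina are those in both lists: Faye — 1 element.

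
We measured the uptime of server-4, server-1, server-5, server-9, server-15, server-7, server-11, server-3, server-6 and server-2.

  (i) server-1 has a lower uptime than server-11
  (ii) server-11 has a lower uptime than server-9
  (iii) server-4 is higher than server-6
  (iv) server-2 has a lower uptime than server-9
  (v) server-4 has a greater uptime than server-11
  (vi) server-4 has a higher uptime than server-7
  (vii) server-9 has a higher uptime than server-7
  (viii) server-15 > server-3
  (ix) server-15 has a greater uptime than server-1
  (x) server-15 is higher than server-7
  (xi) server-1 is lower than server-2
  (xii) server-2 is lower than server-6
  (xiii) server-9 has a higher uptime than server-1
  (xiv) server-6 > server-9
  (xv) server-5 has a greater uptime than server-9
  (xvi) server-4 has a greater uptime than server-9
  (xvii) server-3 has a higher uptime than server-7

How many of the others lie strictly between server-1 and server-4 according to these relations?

4

Chaining upward from server-1 reaches: server-11, server-2, server-9, server-6, server-5, server-15.
Chaining downward from server-4 reaches: server-11, server-7, server-2, server-9, server-6.
Strictly between server-1 and server-4 are those in both lists: server-11, server-2, server-9, server-6 — 4 elements.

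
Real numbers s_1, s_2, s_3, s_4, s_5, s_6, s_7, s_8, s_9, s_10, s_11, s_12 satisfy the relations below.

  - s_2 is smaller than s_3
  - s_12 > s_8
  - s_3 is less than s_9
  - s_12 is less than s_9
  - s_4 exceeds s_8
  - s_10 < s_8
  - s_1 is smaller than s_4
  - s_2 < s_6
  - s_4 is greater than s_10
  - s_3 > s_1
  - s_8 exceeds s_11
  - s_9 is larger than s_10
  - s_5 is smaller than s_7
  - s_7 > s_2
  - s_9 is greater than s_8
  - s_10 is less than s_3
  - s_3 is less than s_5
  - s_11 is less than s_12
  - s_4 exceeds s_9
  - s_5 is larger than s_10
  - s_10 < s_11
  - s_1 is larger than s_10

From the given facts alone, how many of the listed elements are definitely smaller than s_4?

From s_4 the given relations immediately reach s_10, s_1, s_8, s_9.
From those, s_11, s_3, s_12 — 7 in total.
From those, s_2 — 8 in total.
Nothing else is reachable below s_4; 8 in all.

8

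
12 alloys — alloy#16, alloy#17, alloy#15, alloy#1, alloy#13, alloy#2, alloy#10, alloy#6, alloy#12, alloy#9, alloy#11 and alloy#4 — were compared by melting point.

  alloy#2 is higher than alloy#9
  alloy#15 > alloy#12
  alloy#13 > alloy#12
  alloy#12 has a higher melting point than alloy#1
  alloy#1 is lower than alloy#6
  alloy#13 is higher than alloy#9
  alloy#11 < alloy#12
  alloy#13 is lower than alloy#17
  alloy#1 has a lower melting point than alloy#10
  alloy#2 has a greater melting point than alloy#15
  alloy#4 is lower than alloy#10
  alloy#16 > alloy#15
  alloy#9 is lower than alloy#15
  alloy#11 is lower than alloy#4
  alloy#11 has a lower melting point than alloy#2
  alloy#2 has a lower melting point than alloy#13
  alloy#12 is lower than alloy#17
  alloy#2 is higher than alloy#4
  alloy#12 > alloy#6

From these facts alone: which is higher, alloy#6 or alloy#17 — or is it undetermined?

alloy#6 < alloy#12 and alloy#12 < alloy#15 give alloy#6 < alloy#15.
Then alloy#15 < alloy#2 extends the chain to alloy#2.
With alloy#2 < alloy#13: alloy#6 < alloy#12 < alloy#15 < alloy#2 < alloy#13.
Then alloy#13 < alloy#17 extends the chain to alloy#17.
So alloy#17 is higher.

alloy#17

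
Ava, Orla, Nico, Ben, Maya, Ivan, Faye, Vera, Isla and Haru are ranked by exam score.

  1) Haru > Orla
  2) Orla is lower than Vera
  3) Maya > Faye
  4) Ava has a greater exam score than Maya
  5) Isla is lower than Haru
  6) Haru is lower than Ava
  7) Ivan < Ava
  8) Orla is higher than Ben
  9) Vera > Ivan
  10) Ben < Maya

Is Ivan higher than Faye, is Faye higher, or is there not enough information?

Following every chain through Ivan: above Ivan we get Vera, Ava.
Faye is not reached, and no chain runs the other way from Faye to Ivan.
So the given relations leave the order of Ivan and Faye undetermined.

undetermined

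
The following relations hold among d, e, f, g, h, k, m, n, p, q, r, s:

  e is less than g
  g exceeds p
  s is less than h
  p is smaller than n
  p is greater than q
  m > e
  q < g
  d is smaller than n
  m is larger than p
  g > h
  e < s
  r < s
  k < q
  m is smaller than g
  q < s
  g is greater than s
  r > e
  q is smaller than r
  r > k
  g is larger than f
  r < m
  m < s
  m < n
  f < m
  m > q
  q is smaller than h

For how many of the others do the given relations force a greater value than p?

5

Directly above p: m, n, g.
One step further: s (4 so far).
One step further: h (5 so far).
No other element is forced above p by the given relations, so the count is 5.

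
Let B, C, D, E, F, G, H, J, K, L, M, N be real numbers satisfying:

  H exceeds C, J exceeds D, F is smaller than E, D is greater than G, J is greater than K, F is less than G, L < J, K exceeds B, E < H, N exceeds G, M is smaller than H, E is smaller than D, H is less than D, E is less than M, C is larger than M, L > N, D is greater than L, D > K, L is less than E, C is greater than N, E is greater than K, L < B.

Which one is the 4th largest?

C

Chaining the given pairs: F < G < N < L < B < K < E < M < C < H < D < J.
Counting 4 from the largest end gives C.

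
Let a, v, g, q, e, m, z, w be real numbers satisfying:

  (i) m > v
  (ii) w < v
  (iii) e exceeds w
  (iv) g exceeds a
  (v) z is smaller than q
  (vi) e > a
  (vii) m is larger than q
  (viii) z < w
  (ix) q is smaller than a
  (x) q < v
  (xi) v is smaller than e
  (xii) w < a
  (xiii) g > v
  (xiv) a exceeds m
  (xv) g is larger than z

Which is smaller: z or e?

z < q and q < v give z < v.
With v < m: z < q < v < m.
Then m < a extends the chain to a.
With a < e: z < q < v < m < a < e.
So z < e; z is the smaller of the two.

z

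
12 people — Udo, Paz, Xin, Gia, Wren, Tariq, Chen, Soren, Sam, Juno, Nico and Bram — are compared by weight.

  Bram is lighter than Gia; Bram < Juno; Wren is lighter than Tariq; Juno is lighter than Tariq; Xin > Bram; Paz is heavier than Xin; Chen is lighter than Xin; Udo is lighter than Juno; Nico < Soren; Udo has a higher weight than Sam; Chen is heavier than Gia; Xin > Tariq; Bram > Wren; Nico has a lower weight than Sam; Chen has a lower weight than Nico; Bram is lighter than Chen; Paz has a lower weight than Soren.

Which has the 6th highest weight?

Udo

Chaining the given pairs: Wren < Bram < Gia < Chen < Nico < Sam < Udo < Juno < Tariq < Xin < Paz < Soren.
The 6th largest is Udo.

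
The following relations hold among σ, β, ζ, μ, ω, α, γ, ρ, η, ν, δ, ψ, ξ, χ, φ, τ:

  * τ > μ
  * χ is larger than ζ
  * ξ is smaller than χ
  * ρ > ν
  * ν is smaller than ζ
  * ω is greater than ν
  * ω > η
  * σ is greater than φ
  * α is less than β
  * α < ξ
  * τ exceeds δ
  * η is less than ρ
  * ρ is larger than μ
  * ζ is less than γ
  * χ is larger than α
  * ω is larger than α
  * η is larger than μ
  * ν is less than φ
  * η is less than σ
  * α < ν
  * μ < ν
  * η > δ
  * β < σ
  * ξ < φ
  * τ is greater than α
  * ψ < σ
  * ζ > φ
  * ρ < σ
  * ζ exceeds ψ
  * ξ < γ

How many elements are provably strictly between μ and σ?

4

The relations place μ below σ. An element lies strictly between them when it is forced above μ and also forced below σ.
Above μ: {ν, τ, η, ω, φ, ζ, ρ, χ, γ}. Below σ: {δ, ψ, α, ν, η, ξ, φ, ρ, β}.
Intersection: {ν, η, φ, ρ} — 4.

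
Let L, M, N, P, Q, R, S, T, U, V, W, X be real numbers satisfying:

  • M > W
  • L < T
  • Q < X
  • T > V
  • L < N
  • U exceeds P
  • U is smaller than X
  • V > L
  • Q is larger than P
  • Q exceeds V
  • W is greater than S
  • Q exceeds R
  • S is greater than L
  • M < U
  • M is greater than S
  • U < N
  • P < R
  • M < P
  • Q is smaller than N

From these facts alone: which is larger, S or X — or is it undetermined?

X

S < M and M < P give S < P.
With P < R: S < M < P < R.
With R < Q: S < M < P < R < Q.
Then Q < X extends the chain to X.
So X is larger.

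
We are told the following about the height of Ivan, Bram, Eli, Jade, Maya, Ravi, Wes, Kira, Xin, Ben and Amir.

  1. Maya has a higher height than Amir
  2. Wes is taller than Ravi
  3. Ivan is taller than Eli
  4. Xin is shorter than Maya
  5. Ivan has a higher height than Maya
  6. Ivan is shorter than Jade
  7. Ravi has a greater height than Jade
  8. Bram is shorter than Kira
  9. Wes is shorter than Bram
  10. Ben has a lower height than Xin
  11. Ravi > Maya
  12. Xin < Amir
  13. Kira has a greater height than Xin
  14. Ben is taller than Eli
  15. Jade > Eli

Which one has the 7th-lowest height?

Jade

The consecutive relations fix a unique order: Eli < Ben < Xin < Amir < Maya < Ivan < Jade < Ravi < Wes < Bram < Kira.
Counting 7 from the smallest end gives Jade.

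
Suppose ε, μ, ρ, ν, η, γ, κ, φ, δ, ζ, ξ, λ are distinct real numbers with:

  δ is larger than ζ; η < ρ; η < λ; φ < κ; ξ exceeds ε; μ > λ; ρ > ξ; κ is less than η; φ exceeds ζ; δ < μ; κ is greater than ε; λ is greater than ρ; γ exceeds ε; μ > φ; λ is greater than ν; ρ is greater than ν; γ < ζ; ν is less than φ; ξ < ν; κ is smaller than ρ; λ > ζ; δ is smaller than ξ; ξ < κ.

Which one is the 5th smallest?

ξ

Piecing the relations together gives one ordering: ε < γ < ζ < δ < ξ < ν < φ < κ < η < ρ < λ < μ.
The 5th smallest is ξ.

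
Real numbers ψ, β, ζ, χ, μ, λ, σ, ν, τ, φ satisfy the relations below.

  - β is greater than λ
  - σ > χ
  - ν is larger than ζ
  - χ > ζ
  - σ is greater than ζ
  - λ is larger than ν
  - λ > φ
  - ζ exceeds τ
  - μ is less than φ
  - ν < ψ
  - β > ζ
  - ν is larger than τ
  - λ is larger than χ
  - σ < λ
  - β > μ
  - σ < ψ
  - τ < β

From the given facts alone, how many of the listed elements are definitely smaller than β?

From β the given relations immediately reach τ, ζ, μ, λ.
From those, χ, φ, σ, ν — 8 in total.
Nothing else is reachable below β; 8 in all.

8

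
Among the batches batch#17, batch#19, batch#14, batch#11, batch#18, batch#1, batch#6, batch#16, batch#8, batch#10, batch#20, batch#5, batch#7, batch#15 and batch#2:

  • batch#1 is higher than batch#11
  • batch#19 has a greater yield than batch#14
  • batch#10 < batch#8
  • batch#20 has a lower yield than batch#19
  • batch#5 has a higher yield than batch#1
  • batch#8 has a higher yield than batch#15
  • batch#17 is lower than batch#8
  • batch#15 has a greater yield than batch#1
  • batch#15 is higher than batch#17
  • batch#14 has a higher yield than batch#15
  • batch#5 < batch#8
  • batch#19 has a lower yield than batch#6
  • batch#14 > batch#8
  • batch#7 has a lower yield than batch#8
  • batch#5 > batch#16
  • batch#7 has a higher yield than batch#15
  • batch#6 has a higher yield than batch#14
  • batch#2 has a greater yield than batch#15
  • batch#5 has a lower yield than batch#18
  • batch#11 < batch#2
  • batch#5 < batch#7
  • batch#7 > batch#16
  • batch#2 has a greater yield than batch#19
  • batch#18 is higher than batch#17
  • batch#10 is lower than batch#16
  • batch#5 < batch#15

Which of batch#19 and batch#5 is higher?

batch#5 < batch#15 and batch#15 < batch#7 give batch#5 < batch#7.
Then batch#7 < batch#8 extends the chain to batch#8.
With batch#8 < batch#14: batch#5 < batch#15 < batch#7 < batch#8 < batch#14.
Then batch#14 < batch#19 extends the chain to batch#19.
So batch#5 < batch#19; batch#19 is the higher of the two.

batch#19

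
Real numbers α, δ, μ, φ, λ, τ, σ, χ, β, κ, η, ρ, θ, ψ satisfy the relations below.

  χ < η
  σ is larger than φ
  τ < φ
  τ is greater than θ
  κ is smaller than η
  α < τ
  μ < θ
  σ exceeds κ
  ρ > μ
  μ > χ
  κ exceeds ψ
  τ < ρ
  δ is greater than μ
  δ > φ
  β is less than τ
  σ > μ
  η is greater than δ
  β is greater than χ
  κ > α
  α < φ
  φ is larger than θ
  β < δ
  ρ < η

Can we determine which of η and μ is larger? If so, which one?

Following the relations from μ: μ < θ < τ < ρ < η.
So η is larger.

η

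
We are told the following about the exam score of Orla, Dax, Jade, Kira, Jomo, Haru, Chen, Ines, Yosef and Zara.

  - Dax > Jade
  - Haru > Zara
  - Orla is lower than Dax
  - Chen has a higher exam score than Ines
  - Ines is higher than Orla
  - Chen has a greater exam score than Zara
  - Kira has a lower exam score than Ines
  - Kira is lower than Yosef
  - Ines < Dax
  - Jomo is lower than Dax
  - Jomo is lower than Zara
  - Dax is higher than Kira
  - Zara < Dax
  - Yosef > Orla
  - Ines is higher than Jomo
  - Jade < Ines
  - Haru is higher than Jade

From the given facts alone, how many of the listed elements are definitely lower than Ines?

Directly below Ines: Kira, Jade, Orla, Jomo.
No other element is forced below Ines by the given relations, so the count is 4.

4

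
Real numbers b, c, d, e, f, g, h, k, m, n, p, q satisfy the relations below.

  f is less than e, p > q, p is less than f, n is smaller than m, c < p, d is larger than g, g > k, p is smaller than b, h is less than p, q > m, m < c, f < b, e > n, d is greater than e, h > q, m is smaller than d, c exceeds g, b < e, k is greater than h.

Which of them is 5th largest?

p

Chaining the given pairs: n < m < q < h < k < g < c < p < f < b < e < d.
Counting 5 from the largest end gives p.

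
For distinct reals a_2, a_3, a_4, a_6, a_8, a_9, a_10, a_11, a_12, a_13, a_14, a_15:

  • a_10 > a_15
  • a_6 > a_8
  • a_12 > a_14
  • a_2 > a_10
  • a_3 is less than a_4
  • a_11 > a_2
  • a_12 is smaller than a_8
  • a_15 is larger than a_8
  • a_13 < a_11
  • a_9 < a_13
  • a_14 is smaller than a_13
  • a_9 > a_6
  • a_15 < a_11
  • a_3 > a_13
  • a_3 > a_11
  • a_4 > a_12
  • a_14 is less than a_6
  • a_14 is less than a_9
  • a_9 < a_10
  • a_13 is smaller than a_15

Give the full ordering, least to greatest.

a_14 < a_12 < a_8 < a_6 < a_9 < a_13 < a_15 < a_10 < a_2 < a_11 < a_3 < a_4

Nothing is placed below a_14, so it is least; from there a_14 < a_12; a_12 < a_8; a_8 < a_6; a_6 < a_9; a_9 < a_13; a_13 < a_15; a_15 < a_10; a_10 < a_2; a_2 < a_11; a_11 < a_3; a_3 < a_4, each given directly.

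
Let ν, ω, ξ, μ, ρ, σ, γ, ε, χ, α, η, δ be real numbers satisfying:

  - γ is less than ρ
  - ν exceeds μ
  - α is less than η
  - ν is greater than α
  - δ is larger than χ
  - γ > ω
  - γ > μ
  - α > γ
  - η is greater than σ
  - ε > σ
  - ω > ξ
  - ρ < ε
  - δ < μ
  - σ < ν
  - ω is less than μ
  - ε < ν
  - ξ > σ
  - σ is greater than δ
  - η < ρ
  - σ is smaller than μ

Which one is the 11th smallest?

Piecing the relations together gives one ordering: χ < δ < σ < ξ < ω < μ < γ < α < η < ρ < ε < ν.
The 11th smallest is ε.

ε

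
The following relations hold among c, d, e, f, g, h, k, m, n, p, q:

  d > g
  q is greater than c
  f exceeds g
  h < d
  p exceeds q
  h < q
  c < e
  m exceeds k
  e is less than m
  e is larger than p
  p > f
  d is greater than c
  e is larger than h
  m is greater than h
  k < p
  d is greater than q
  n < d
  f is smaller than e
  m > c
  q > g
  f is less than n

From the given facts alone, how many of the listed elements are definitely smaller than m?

8

Directly below m: h, k, c, e.
One step further: f, p (6 so far).
One step further: g, q (8 so far).
No other element is forced below m by the given relations, so the count is 8.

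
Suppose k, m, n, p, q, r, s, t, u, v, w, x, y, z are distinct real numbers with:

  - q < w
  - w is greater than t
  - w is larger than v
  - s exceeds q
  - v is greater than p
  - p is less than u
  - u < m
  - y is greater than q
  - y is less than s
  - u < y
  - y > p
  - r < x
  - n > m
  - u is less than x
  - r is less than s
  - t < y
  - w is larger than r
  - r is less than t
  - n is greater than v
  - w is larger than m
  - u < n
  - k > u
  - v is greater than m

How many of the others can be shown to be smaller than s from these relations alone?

6

The elements the relations force below s are r, p, q, u, t, y — no chain reaches any other.
That is 6.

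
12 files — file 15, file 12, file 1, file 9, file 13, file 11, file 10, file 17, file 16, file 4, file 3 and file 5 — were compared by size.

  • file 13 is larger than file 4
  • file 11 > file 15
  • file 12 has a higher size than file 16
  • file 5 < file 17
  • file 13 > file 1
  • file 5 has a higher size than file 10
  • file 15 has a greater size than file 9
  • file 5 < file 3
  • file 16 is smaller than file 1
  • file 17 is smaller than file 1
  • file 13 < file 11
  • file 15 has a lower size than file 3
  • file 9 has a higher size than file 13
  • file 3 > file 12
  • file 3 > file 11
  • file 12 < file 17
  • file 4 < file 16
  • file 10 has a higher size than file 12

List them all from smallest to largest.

file 4 < file 16 < file 12 < file 10 < file 5 < file 17 < file 1 < file 13 < file 9 < file 15 < file 11 < file 3

Each adjacent pair is fixed by a given relation: file 4 < file 16; file 16 < file 12; file 12 < file 10; file 10 < file 5; file 5 < file 17; file 17 < file 1; file 1 < file 13; file 13 < file 9; file 9 < file 15; file 15 < file 11; file 11 < file 3. Chaining them end to end gives the full order.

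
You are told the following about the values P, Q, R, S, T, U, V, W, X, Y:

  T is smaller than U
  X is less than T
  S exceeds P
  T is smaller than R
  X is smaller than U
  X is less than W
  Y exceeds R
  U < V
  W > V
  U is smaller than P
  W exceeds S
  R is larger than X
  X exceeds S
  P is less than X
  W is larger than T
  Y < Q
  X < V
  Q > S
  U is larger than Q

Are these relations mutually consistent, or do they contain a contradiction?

inconsistent

Chaining the given relations yields P < S < X < T < R < Y < Q < U, so P < U. But one relation states U < P. These cannot both hold.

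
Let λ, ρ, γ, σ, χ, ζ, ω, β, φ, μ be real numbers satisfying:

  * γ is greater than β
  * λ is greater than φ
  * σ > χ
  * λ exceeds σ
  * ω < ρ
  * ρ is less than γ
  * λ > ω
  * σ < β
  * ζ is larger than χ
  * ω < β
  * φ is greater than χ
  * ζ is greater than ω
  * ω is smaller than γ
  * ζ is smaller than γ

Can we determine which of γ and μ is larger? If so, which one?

undetermined

Following every chain through μ: nothing is chained to μ.
γ is not reached, and no chain runs the other way from γ to μ.
So the given relations leave the order of μ and γ undetermined.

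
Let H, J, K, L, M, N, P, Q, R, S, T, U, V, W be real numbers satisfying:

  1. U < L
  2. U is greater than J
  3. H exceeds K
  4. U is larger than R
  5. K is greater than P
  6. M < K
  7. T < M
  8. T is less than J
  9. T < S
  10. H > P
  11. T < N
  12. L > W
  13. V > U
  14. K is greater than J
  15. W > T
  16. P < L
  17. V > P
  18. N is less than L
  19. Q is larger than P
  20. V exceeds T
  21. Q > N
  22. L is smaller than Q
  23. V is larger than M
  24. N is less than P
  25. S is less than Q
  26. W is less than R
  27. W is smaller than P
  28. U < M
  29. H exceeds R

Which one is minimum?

T

Chaining upward from T: directly above it, J, W, N, M, S, V; then R, U, P, L, K, Q; then H.
That covers every other element, and nothing is given below T, so T is the minimum.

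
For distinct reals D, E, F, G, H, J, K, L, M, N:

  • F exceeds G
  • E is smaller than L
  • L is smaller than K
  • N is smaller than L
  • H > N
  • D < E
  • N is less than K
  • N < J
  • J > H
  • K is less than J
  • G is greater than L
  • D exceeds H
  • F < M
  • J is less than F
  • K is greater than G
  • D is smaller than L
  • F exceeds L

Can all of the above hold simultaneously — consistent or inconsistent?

consistent

Every relation is compatible with N < H < D < E < L < G < K < J < F < M; the set is consistent.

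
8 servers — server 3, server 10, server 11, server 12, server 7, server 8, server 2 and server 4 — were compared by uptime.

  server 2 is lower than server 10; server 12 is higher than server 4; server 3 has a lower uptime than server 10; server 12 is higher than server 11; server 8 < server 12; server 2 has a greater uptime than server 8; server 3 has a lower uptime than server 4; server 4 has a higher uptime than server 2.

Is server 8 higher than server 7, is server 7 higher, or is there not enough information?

Following every chain through server 8: above server 8 we get server 2, server 4, server 10, server 12.
server 7 is not reached, and no chain runs the other way from server 7 to server 8.
So the given relations leave the order of server 8 and server 7 undetermined.

undetermined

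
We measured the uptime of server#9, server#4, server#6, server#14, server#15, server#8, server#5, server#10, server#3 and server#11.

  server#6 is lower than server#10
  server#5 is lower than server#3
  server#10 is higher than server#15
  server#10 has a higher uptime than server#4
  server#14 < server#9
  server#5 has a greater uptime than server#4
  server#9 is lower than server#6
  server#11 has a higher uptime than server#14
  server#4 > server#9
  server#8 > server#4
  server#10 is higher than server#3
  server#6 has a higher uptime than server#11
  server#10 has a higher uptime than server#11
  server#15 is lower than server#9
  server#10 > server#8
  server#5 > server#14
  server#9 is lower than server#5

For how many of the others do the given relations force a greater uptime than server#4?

4

Directly above server#4: server#5, server#8, server#10.
One step further: server#3 (4 so far).
Nothing else is reachable above server#4; 4 in all.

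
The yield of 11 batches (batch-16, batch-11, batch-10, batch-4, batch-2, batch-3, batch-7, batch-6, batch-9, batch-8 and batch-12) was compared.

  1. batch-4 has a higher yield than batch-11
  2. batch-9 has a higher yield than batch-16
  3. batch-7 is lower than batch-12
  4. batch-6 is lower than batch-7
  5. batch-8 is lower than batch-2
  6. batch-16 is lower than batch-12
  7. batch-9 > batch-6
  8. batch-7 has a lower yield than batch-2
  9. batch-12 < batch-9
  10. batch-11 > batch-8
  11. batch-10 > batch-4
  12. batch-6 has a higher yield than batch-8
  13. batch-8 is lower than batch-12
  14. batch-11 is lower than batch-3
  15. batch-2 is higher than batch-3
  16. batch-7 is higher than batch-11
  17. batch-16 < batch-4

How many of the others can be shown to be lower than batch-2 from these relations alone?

Directly below batch-2: batch-8, batch-7, batch-3.
One step further: batch-11, batch-6 (5 so far).
No other element is forced below batch-2 by the given relations, so the count is 5.

5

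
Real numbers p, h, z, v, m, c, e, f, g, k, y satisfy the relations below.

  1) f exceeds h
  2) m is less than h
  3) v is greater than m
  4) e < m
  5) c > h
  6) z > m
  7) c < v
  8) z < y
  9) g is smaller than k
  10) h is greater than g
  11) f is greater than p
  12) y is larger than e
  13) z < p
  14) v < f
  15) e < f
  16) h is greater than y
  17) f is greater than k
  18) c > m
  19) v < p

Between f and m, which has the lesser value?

m

m < z and z < y give m < y.
With y < h: m < z < y < h.
With h < c: m < z < y < h < c.
With c < v: m < z < y < h < c < v.
With v < p: m < z < y < h < c < v < p.
With p < f: m < z < y < h < c < v < p < f.
So m < f; m is the smaller of the two.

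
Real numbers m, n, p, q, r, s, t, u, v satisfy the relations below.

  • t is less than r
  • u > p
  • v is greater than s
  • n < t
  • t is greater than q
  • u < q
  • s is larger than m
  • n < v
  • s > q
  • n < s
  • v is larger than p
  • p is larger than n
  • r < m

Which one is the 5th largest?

t

Chaining the given pairs: n < p < u < q < t < r < m < s < v.
The 5th largest is t.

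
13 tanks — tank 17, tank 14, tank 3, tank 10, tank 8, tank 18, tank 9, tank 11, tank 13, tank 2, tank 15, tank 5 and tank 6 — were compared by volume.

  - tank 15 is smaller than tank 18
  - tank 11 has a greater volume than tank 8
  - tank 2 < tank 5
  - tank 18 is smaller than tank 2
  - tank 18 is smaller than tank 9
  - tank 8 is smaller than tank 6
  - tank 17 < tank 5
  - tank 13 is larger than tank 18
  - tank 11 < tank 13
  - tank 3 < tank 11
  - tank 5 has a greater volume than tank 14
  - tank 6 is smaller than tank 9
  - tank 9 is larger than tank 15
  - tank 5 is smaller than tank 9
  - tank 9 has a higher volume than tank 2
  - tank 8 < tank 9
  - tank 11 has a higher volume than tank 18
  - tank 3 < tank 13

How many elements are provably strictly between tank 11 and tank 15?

1

The relations place tank 15 below tank 11. An element lies strictly between them when it is forced above tank 15 and also forced below tank 11.
Above tank 15: {tank 18, tank 2, tank 5, tank 13, tank 9}. Below tank 11: {tank 8, tank 18, tank 3}.
Intersection: {tank 18} — 1.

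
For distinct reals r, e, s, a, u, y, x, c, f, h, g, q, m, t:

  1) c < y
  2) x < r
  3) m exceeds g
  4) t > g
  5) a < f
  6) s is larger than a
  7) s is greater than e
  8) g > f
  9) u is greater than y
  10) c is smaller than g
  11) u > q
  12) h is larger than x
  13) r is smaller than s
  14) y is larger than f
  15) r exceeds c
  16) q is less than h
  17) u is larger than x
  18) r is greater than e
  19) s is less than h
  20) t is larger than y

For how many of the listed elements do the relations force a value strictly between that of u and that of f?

Chaining upward from f reaches: g, m, y, t.
Chaining downward from u reaches: a, c, q, y, x.
Strictly between f and u are those in both lists: y — 1 element.

1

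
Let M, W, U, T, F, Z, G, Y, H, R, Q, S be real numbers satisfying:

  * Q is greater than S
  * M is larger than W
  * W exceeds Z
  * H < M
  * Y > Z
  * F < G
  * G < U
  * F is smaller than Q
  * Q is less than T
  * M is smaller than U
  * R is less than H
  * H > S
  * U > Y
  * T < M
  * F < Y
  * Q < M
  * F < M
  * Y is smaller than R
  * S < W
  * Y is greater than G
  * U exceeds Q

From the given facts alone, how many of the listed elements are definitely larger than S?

6

Directly above S: Q, W, H.
One step further: T, M, U (6 so far).
Nothing else is reachable above S; 6 in all.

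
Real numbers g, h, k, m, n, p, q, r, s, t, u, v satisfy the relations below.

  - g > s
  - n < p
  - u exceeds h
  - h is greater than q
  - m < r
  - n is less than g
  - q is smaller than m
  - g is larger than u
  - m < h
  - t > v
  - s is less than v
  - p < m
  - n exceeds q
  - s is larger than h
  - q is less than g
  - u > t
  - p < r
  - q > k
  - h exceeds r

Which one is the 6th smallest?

The consecutive relations fix a unique order: k < q < n < p < m < r < h < s < v < t < u < g.
The 6th smallest is r.

r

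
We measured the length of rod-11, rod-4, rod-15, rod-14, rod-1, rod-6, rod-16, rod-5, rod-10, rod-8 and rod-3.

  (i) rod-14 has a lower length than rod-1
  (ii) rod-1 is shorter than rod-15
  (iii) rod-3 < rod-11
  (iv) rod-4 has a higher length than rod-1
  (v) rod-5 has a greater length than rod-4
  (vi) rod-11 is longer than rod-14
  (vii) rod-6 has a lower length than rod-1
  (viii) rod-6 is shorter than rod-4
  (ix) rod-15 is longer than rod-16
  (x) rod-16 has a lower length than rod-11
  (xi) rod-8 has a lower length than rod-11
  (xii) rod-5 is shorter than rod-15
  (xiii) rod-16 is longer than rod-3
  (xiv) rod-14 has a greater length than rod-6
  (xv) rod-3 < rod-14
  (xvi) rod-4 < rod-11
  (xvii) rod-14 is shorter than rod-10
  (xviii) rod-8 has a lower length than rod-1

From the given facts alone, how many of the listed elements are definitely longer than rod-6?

7

Directly above rod-6: rod-14, rod-1, rod-4.
One step further: rod-10, rod-5, rod-11, rod-15 (7 so far).
No other element is forced above rod-6 by the given relations, so the count is 7.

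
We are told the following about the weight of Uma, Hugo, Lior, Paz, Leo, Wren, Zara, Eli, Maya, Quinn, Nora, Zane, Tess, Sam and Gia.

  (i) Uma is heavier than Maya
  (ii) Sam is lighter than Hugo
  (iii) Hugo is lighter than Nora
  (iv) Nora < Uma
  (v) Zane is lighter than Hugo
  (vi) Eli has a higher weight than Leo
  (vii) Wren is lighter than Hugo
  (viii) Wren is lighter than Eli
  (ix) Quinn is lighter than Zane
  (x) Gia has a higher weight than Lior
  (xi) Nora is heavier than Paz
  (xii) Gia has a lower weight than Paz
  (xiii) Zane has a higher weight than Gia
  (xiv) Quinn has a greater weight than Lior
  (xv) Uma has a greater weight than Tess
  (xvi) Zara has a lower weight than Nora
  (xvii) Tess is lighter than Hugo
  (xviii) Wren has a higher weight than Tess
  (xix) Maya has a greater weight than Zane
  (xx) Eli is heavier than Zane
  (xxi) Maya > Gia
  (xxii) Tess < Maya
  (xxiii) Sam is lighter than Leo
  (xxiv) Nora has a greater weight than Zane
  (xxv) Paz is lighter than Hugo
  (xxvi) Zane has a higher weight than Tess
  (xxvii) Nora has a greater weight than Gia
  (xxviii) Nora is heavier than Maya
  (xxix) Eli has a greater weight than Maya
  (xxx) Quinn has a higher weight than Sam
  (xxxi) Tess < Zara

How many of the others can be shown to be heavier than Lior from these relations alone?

9

The elements the relations force above Lior are Gia, Quinn, Zane, Paz, Hugo, Maya, Nora, Eli, Uma — no chain reaches any other.
That is 9.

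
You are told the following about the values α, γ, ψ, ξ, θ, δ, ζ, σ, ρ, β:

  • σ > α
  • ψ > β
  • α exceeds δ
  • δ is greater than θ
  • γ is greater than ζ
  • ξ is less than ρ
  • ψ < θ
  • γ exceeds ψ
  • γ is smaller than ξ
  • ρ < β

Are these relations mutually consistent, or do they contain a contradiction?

We have ψ < γ stated directly, yet also γ < ξ < ρ < β < ψ by chaining the others — so γ < ψ. Contradiction.

inconsistent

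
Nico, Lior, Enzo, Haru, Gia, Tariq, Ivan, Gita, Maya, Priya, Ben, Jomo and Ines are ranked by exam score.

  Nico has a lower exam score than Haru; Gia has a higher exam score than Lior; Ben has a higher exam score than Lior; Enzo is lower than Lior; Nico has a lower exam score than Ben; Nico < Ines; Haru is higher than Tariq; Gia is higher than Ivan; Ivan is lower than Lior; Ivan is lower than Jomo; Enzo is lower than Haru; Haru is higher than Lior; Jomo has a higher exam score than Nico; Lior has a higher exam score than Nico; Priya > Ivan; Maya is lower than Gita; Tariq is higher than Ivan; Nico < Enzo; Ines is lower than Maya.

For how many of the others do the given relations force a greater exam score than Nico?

Directly above Nico: Ines, Jomo, Enzo, Lior, Haru, Ben.
One step further: Maya, Gia (8 so far).
One step further: Gita (9 so far).
Nothing else is reachable above Nico; 9 in all.

9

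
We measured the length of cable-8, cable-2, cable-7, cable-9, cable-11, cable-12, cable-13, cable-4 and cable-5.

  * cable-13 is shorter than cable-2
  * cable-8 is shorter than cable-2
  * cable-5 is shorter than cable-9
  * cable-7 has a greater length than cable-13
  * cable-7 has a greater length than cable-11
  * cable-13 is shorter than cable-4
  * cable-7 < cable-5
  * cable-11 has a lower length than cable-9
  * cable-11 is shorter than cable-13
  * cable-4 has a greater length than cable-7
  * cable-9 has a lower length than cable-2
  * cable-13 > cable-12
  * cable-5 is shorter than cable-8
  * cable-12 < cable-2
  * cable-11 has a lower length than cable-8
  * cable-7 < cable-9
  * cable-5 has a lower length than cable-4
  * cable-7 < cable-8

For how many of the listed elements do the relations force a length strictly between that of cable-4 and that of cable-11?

3

Chaining upward from cable-11 reaches: cable-13, cable-7, cable-5, cable-8, cable-9, cable-2.
Chaining downward from cable-4 reaches: cable-12, cable-13, cable-7, cable-5.
Strictly between cable-11 and cable-4 are those in both lists: cable-13, cable-7, cable-5 — 3 elements.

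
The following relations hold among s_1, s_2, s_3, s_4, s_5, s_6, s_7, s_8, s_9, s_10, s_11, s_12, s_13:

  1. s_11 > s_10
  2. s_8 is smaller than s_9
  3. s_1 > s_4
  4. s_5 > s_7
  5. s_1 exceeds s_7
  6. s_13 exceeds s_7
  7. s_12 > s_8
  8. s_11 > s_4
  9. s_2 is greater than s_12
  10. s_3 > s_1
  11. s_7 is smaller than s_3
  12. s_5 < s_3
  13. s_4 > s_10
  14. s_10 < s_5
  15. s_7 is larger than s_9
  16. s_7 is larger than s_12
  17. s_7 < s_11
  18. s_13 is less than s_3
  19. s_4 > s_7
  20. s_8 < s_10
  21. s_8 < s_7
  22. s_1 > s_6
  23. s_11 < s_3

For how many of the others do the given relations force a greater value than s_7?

The elements the relations force above s_7 are s_4, s_5, s_11, s_13, s_1, s_3 — no chain reaches any other.
That is 6.

6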